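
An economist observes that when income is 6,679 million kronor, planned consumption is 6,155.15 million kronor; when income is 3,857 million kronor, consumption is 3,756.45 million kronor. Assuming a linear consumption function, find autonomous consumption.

a = 478

MPC = ΔC/ΔY = (6155.15 − 3756.45)/(6679 − 3857) = 2398.7/2822 = 0.85
a = C − MPC·Y = 3756.45 − 0.85(3857) = 3756.45 − 3278.45 = 478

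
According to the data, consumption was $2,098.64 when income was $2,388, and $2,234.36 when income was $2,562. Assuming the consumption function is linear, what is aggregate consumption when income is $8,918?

MPC = (2234.36 − 2098.64)/(2562 − 2388) = 135.72/174 = 0.78
a = 2098.64 − 0.78(2388) = 2098.64 − 1862.64 = 236
C = 236 + 0.78(8918) = 236 + 6956.04 = 7192.04

C = 7192.04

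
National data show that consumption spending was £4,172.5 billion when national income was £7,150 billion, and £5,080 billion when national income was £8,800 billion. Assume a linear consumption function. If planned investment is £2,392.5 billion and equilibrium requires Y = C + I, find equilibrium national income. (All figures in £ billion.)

Y = 5850

MPC = (5080 − 4172.5)/(8800 − 7150) = 907.5/1650 = 0.55
a = 4172.5 − 0.55(7150) = 240
Equilibrium: Y = 240 + 0.55Y + 2392.5
0.45Y = 2632.5, so Y = 2632.5/0.45 = 5850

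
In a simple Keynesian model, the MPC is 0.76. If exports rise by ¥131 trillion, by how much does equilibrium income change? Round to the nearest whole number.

The multiplier is 1/(1 − MPC) = 1/0.24.
ΔY = 131/0.24 = 545.83 ≈ 546

ΔY ≈ 546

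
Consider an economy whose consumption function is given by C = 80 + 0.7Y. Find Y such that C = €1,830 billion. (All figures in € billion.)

80 + 0.7Y = 1830
0.7Y = 1750, so Y = 1750/0.7 = 2500

Y = 2500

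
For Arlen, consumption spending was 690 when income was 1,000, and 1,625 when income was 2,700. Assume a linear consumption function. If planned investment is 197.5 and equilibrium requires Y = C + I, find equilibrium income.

Y = 750

MPC = (1625 − 690)/(2700 − 1000) = 935/1700 = 0.55
a = 690 − 0.55(1000) = 140
Equilibrium: Y = 140 + 0.55Y + 197.5
0.45Y = 337.5, so Y = 337.5/0.45 = 750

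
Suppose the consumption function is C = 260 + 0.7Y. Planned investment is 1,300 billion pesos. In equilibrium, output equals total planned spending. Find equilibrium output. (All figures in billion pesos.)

Y = C + I = 260 + 0.7Y + 1300
Y − 0.7Y = 1560
0.3Y = 1560, so Y = 1560/0.3 = 5200

Y = 5200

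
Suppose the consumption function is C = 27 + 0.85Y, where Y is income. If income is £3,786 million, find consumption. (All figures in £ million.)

C = 3245.1

C = 27 + 0.85(3786) = 27 + 3218.1 = 3245.1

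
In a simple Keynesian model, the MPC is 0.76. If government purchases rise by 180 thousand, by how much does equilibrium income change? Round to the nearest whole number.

The multiplier is 1/(1 − MPC) = 1/0.24.
ΔY = 180/0.24 = 750.00 ≈ 750

ΔY ≈ 750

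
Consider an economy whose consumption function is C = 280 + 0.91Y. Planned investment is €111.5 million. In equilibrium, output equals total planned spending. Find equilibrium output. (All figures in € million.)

Y = 4350

Y = C + I = 280 + 0.91Y + 111.5
Y − 0.91Y = 391.5
0.09Y = 391.5, so Y = 391.5/0.09 = 4350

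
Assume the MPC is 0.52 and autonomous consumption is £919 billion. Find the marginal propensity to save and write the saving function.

MPS = 1 − MPC = 1 − 0.52 = 0.48
S = Y − C = -919 + 0.48Y

MPS = 0.48; S = -919 + 0.48Y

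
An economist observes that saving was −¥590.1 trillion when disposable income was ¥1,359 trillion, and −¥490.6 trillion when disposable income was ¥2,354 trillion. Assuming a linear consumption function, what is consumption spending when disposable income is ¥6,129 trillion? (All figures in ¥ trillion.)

MPS = ΔS/ΔY = (-490.6 − (-590.1))/(2354 − 1359) = 99.5/995 = 0.1
MPC = 1 − MPS = 0.9
Autonomous saving = -590.1 − 0.1(1359) = -726, so a = 726
C = 726 + 0.9(6129) = 726 + 5516.1 = 6242.1

C = 6242.1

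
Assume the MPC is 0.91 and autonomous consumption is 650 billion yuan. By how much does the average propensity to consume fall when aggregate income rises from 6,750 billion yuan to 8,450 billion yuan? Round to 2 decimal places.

ΔAPC = 0.02

At Y = 6750: C = 650 + 0.91(6750) = 6792.5, APC = 6792.5/6750 = 1.006
At Y = 8450: C = 8339.5, APC = 8339.5/8450 = 0.987
Fall in APC = 1.006 − 0.987 = 0.019 ≈ 0.02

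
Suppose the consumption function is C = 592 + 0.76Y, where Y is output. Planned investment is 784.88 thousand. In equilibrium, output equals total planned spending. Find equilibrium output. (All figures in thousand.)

Y = C + I = 592 + 0.76Y + 784.88
Y − 0.76Y = 1376.88
0.24Y = 1376.88, so Y = 1376.88/0.24 = 5737

Y = 5737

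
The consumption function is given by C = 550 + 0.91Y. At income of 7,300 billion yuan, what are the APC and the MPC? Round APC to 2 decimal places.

APC = 0.99; MPC = 0.91

MPC = 0.91 (the slope of the consumption function)
C = 550 + 0.91(7300) = 7193, so APC = 7193/7300 = 0.99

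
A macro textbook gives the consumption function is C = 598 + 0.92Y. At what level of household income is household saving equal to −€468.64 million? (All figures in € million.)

Y = 1617

S = Y − C = -598 + 0.08Y
-598 + 0.08Y = -468.64, so 0.08Y = 129.36 and Y = 1617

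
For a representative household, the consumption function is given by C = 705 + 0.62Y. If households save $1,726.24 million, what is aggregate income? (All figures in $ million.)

Y = 6398

S = Y − C = -705 + 0.38Y
-705 + 0.38Y = 1726.24, so 0.38Y = 2431.24 and Y = 6398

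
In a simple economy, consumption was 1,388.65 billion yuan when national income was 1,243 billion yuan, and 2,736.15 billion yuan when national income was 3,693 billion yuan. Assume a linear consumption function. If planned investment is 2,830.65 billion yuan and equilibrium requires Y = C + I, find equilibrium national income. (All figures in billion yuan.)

MPC = (2736.15 − 1388.65)/(3693 − 1243) = 1347.5/2450 = 0.55
a = 1388.65 − 0.55(1243) = 705
Equilibrium: Y = 705 + 0.55Y + 2830.65
0.45Y = 3535.65, so Y = 3535.65/0.45 = 7857

Y = 7857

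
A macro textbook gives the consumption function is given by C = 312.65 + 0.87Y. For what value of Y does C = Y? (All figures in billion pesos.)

Y = 2405

At break-even, C = Y: 312.65 + 0.87Y = Y
0.13Y = 312.65, so Y = 312.65/0.13 = 2405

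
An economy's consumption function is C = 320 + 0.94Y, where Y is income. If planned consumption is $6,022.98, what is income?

320 + 0.94Y = 6022.98
0.94Y = 5702.98, so Y = 5702.98/0.94 = 6067

Y = 6067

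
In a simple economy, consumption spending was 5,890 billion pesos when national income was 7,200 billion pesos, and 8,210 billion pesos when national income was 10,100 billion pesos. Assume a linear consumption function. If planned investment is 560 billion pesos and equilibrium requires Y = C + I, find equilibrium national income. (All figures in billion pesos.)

Y = 3450

MPC = (8210 − 5890)/(10100 − 7200) = 2320/2900 = 0.8
a = 5890 − 0.8(7200) = 130
Equilibrium: Y = 130 + 0.8Y + 560
0.2Y = 690, so Y = 690/0.2 = 3450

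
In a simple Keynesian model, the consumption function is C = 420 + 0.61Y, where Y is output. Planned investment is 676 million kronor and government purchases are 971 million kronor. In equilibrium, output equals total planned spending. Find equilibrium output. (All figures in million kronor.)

Y = 5300

Y = C + I + G = 420 + 0.61Y + 676 + 971
Y − 0.61Y = 2067
0.39Y = 2067, so Y = 2067/0.39 = 5300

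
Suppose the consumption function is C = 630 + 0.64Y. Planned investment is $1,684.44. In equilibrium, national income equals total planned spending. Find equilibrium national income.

Y = 6429

Y = C + I = 630 + 0.64Y + 1684.44
Y − 0.64Y = 2314.44
0.36Y = 2314.44, so Y = 2314.44/0.36 = 6429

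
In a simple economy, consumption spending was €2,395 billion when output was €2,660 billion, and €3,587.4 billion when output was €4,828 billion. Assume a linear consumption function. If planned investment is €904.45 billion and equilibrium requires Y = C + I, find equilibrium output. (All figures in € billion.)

MPC = (3587.4 − 2395)/(4828 − 2660) = 1192.4/2168 = 0.55
a = 2395 − 0.55(2660) = 932
Equilibrium: Y = 932 + 0.55Y + 904.45
0.45Y = 1836.45, so Y = 1836.45/0.45 = 4081

Y = 4081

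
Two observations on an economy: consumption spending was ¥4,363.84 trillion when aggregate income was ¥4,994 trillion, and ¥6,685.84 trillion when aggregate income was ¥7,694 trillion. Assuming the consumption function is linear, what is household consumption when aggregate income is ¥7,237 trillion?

C = 6292.82

MPC = (6685.84 − 4363.84)/(7694 − 4994) = 2322/2700 = 0.86
a = 4363.84 − 0.86(4994) = 4363.84 − 4294.84 = 69
C = 69 + 0.86(7237) = 69 + 6223.82 = 6292.82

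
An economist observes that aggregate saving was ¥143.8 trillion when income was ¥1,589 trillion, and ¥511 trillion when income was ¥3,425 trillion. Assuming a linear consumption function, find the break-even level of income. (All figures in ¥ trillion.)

Y = 870

MPS = ΔS/ΔY = (511 − 143.8)/(3425 − 1589) = 367.2/1836 = 0.2
MPC = 1 − MPS = 0.8
From S(1589) = 143.8: −a + 0.2(1589) = 143.8, so a = 317.8 − 143.8 = 174
Break-even (S = 0): Y = a/MPS = 174/0.2 = 870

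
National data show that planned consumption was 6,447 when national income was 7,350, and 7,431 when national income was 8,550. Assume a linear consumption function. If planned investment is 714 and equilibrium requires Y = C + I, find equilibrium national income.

Y = 6300

MPC = (7431 − 6447)/(8550 − 7350) = 984/1200 = 0.82
a = 6447 − 0.82(7350) = 420
Equilibrium: Y = 420 + 0.82Y + 714
0.18Y = 1134, so Y = 1134/0.18 = 6300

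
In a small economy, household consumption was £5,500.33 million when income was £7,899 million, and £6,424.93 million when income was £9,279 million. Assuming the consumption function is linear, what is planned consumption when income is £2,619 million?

MPC = (6424.93 − 5500.33)/(9279 − 7899) = 924.6/1380 = 0.67
a = 5500.33 − 0.67(7899) = 5500.33 − 5292.33 = 208
C = 208 + 0.67(2619) = 208 + 1754.73 = 1962.73

C = 1962.73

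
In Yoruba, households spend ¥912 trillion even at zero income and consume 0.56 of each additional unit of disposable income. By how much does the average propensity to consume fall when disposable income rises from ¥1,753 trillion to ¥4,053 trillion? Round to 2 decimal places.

At Y = 1753: C = 912 + 0.56(1753) = 1893.68, APC = 1893.68/1753 = 1.080
At Y = 4053: C = 3181.68, APC = 3181.68/4053 = 0.785
Fall in APC = 1.080 − 0.785 = 0.295 ≈ 0.30

ΔAPC = 0.30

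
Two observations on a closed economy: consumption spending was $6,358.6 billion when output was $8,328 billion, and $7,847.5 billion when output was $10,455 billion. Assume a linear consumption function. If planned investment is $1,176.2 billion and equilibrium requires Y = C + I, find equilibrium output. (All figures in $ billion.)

Y = 5684

MPC = (7847.5 − 6358.6)/(10455 − 8328) = 1488.9/2127 = 0.7
a = 6358.6 − 0.7(8328) = 529
Equilibrium: Y = 529 + 0.7Y + 1176.2
0.3Y = 1705.2, so Y = 1705.2/0.3 = 5684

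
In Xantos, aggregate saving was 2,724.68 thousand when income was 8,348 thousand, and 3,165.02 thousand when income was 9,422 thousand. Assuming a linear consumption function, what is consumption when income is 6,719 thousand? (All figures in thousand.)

MPS = ΔS/ΔY = (3165.02 − 2724.68)/(9422 − 8348) = 440.34/1074 = 0.41
MPC = 1 − MPS = 0.59
Autonomous saving = 2724.68 − 0.41(8348) = -698, so a = 698
C = 698 + 0.59(6719) = 698 + 3964.21 = 4662.21

C = 4662.21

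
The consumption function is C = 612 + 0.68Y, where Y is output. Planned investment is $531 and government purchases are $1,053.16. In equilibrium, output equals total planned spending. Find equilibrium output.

Y = 6863

Y = C + I + G = 612 + 0.68Y + 531 + 1053.16
Y − 0.68Y = 2196.16
0.32Y = 2196.16, so Y = 2196.16/0.32 = 6863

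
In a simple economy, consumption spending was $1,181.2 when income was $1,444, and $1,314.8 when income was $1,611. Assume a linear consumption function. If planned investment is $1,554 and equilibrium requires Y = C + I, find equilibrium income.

MPC = (1314.8 − 1181.2)/(1611 − 1444) = 133.6/167 = 0.8
a = 1181.2 − 0.8(1444) = 26
Equilibrium: Y = 26 + 0.8Y + 1554
0.2Y = 1580, so Y = 1580/0.2 = 7900

Y = 7900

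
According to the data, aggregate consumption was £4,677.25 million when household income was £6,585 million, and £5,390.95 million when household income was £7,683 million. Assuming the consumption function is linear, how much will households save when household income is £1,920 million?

MPC = (5390.95 − 4677.25)/(7683 − 6585) = 713.7/1098 = 0.65
a = 4677.25 − 0.65(6585) = 4677.25 − 4280.25 = 397
C = 397 + 0.65(1920) = 1645
S = 1920 − 1645 = 275

S = 275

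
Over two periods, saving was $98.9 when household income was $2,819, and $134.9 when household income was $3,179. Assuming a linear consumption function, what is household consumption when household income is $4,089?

MPS = ΔS/ΔY = (134.9 − 98.9)/(3179 − 2819) = 36/360 = 0.1
MPC = 1 − MPS = 0.9
Autonomous saving = 98.9 − 0.1(2819) = -183, so a = 183
C = 183 + 0.9(4089) = 183 + 3680.1 = 3863.1

C = 3863.1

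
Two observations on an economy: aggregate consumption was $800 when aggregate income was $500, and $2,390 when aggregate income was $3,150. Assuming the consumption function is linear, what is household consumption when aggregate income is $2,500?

C = 2000

MPC = (2390 − 800)/(3150 − 500) = 1590/2650 = 0.6
a = 800 − 0.6(500) = 800 − 300 = 500
C = 500 + 0.6(2500) = 500 + 1500 = 2000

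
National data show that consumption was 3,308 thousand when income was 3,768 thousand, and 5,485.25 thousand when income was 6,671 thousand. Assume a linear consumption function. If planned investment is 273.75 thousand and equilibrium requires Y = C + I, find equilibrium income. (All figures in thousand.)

MPC = (5485.25 − 3308)/(6671 − 3768) = 2177.25/2903 = 0.75
a = 3308 − 0.75(3768) = 482
Equilibrium: Y = 482 + 0.75Y + 273.75
0.25Y = 755.75, so Y = 755.75/0.25 = 3023

Y = 3023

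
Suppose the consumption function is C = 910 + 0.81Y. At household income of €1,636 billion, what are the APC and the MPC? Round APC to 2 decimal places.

MPC = 0.81 (the slope of the consumption function)
C = 910 + 0.81(1636) = 2235.16, so APC = 2235.16/1636 = 1.37

APC = 1.37; MPC = 0.81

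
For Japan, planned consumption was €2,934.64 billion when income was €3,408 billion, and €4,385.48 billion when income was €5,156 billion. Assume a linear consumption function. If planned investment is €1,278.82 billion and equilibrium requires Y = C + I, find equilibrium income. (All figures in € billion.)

Y = 8146

MPC = (4385.48 − 2934.64)/(5156 − 3408) = 1450.84/1748 = 0.83
a = 2934.64 − 0.83(3408) = 106
Equilibrium: Y = 106 + 0.83Y + 1278.82
0.17Y = 1384.82, so Y = 1384.82/0.17 = 8146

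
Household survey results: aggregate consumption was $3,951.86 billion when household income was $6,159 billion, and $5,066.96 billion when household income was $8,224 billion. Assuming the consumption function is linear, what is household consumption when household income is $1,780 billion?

C = 1587.2

MPC = (5066.96 − 3951.86)/(8224 − 6159) = 1115.1/2065 = 0.54
a = 3951.86 − 0.54(6159) = 3951.86 − 3325.86 = 626
C = 626 + 0.54(1780) = 626 + 961.2 = 1587.2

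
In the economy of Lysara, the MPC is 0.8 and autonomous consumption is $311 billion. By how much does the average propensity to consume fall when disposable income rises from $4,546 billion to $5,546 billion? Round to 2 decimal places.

ΔAPC = 0.01

At Y = 4546: C = 311 + 0.8(4546) = 3947.8, APC = 3947.8/4546 = 0.868
At Y = 5546: C = 4747.8, APC = 4747.8/5546 = 0.856
Fall in APC = 0.868 − 0.856 = 0.012 ≈ 0.01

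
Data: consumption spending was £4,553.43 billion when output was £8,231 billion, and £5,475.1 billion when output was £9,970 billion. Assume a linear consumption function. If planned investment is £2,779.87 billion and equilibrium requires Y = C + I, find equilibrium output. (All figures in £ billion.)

MPC = (5475.1 − 4553.43)/(9970 − 8231) = 921.67/1739 = 0.53
a = 4553.43 − 0.53(8231) = 191
Equilibrium: Y = 191 + 0.53Y + 2779.87
0.47Y = 2970.87, so Y = 2970.87/0.47 = 6321

Y = 6321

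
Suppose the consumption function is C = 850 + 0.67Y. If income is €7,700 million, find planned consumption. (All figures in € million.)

C = 850 + 0.67(7700) = 850 + 5159 = 6009

C = 6009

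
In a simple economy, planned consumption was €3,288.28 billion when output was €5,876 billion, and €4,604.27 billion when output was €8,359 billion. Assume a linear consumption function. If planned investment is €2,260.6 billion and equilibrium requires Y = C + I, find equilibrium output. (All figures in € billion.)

Y = 5180

MPC = (4604.27 − 3288.28)/(8359 − 5876) = 1315.99/2483 = 0.53
a = 3288.28 − 0.53(5876) = 174
Equilibrium: Y = 174 + 0.53Y + 2260.6
0.47Y = 2434.6, so Y = 2434.6/0.47 = 5180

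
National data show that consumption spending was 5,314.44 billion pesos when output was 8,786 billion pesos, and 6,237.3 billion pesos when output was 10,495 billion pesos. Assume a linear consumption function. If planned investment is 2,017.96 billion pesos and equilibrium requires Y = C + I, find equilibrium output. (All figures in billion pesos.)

Y = 5626

MPC = (6237.3 − 5314.44)/(10495 − 8786) = 922.86/1709 = 0.54
a = 5314.44 − 0.54(8786) = 570
Equilibrium: Y = 570 + 0.54Y + 2017.96
0.46Y = 2587.96, so Y = 2587.96/0.46 = 5626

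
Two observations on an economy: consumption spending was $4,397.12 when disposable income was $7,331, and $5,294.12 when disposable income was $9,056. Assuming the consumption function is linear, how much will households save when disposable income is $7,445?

S = 2988.6

MPC = (5294.12 − 4397.12)/(9056 − 7331) = 897/1725 = 0.52
a = 4397.12 − 0.52(7331) = 4397.12 − 3812.12 = 585
C = 585 + 0.52(7445) = 4456.4
S = 7445 − 4456.4 = 2988.6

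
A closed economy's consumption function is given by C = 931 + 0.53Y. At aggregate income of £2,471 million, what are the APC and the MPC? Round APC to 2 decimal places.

MPC = 0.53 (the slope of the consumption function)
C = 931 + 0.53(2471) = 2240.63, so APC = 2240.63/2471 = 0.91

APC = 0.91; MPC = 0.53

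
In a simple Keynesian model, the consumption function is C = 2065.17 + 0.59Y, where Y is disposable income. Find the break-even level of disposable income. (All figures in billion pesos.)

Y = 5037

At break-even, C = Y: 2065.17 + 0.59Y = Y
0.41Y = 2065.17, so Y = 2065.17/0.41 = 5037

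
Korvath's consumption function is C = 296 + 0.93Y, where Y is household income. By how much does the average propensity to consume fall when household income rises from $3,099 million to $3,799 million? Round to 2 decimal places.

ΔAPC = 0.02

At Y = 3099: C = 296 + 0.93(3099) = 3178.07, APC = 3178.07/3099 = 1.026
At Y = 3799: C = 3829.07, APC = 3829.07/3799 = 1.008
Fall in APC = 1.026 − 1.008 = 0.018 ≈ 0.02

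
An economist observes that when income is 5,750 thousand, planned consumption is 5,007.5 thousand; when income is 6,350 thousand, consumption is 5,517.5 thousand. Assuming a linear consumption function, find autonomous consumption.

MPC = ΔC/ΔY = (5517.5 − 5007.5)/(6350 − 5750) = 510/600 = 0.85
a = C − MPC·Y = 5007.5 − 0.85(5750) = 5007.5 − 4887.5 = 120

a = 120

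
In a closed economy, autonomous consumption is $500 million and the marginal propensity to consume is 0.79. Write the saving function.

S = Y − C = Y − (500 + 0.79Y) = -500 + (1 − 0.79)Y

S = -500 + 0.21Y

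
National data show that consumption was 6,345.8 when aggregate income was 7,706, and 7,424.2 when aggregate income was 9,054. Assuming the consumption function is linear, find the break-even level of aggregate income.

MPC = (7424.2 − 6345.8)/(9054 − 7706) = 1078.4/1348 = 0.8
a = 6345.8 − 0.8(7706) = 6345.8 − 6164.8 = 181
Break-even: Y = a/(1−MPC) = 181/0.2 = 905

Y = 905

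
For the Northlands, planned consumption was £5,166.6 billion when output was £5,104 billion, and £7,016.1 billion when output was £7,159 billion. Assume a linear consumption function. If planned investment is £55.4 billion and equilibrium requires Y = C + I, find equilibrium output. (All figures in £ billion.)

MPC = (7016.1 − 5166.6)/(7159 − 5104) = 1849.5/2055 = 0.9
a = 5166.6 − 0.9(5104) = 573
Equilibrium: Y = 573 + 0.9Y + 55.4
0.1Y = 628.4, so Y = 628.4/0.1 = 6284

Y = 6284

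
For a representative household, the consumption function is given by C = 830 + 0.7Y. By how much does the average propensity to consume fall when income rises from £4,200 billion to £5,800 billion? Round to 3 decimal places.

At Y = 4200: C = 830 + 0.7(4200) = 3770, APC = 3770/4200 = 0.8976
At Y = 5800: C = 4890, APC = 4890/5800 = 0.8431
Fall in APC = 0.8976 − 0.8431 = 0.0545 ≈ 0.055

ΔAPC = 0.055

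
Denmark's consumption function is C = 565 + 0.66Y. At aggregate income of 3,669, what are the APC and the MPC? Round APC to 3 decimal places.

APC = 0.814; MPC = 0.66

MPC = 0.66 (the slope of the consumption function)
C = 565 + 0.66(3669) = 2986.54, so APC = 2986.54/3669 = 0.814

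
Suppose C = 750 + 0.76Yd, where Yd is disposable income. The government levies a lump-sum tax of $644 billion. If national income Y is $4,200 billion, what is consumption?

C = 3452.56

Yd = Y − T = 4200 − 644 = 3556
C = 750 + 0.76(3556) = 750 + 2702.56 = 3452.56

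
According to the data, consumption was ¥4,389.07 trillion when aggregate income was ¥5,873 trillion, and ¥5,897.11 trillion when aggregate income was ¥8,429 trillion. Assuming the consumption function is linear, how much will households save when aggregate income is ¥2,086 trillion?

S = -68.74

MPC = (5897.11 − 4389.07)/(8429 − 5873) = 1508.04/2556 = 0.59
a = 4389.07 − 0.59(5873) = 4389.07 − 3465.07 = 924
C = 924 + 0.59(2086) = 2154.74
S = 2086 − 2154.74 = -68.74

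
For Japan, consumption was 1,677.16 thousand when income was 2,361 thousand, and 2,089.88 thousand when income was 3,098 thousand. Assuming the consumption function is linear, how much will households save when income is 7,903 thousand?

MPC = (2089.88 − 1677.16)/(3098 − 2361) = 412.72/737 = 0.56
a = 1677.16 − 0.56(2361) = 1677.16 − 1322.16 = 355
C = 355 + 0.56(7903) = 4780.68
S = 7903 − 4780.68 = 3122.32

S = 3122.32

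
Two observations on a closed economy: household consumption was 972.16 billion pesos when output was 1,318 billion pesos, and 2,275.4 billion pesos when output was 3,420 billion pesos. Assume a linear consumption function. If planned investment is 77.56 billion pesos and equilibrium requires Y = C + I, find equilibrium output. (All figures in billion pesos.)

Y = 612

MPC = (2275.4 − 972.16)/(3420 − 1318) = 1303.24/2102 = 0.62
a = 972.16 − 0.62(1318) = 155
Equilibrium: Y = 155 + 0.62Y + 77.56
0.38Y = 232.56, so Y = 232.56/0.38 = 612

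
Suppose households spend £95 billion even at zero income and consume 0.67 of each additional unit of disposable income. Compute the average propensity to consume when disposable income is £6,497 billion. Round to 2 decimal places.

APC = 0.68

C = 95 + 0.67(6497) = 4447.99
APC = C/Y = 4447.99/6497 = 0.68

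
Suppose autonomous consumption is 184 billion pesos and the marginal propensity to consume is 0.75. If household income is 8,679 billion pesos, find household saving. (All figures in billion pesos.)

S = 1985.75

C = 184 + 0.75(8679) = 184 + 6509.25 = 6693.25
S = Y − C = 8679 − 6693.25 = 1985.75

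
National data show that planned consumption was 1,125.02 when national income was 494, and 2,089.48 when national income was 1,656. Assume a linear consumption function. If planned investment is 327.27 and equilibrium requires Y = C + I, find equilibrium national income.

Y = 6131

MPC = (2089.48 − 1125.02)/(1656 − 494) = 964.46/1162 = 0.83
a = 1125.02 − 0.83(494) = 715
Equilibrium: Y = 715 + 0.83Y + 327.27
0.17Y = 1042.27, so Y = 1042.27/0.17 = 6131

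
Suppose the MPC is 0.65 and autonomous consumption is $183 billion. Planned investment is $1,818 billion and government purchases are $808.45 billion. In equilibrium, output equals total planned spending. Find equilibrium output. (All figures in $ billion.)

Y = C + I + G = 183 + 0.65Y + 1818 + 808.45
Y − 0.65Y = 2809.45
0.35Y = 2809.45, so Y = 2809.45/0.35 = 8027

Y = 8027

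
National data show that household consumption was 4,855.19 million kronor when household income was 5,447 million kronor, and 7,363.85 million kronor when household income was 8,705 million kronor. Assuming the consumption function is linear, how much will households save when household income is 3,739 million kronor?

S = 198.97

MPC = (7363.85 − 4855.19)/(8705 − 5447) = 2508.66/3258 = 0.77
a = 4855.19 − 0.77(5447) = 4855.19 − 4194.19 = 661
C = 661 + 0.77(3739) = 3540.03
S = 3739 − 3540.03 = 198.97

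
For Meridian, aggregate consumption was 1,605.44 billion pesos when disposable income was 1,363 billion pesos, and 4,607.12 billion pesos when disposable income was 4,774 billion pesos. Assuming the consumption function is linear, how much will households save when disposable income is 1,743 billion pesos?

S = -196.84

MPC = (4607.12 − 1605.44)/(4774 − 1363) = 3001.68/3411 = 0.88
a = 1605.44 − 0.88(1363) = 1605.44 − 1199.44 = 406
C = 406 + 0.88(1743) = 1939.84
S = 1743 − 1939.84 = -196.84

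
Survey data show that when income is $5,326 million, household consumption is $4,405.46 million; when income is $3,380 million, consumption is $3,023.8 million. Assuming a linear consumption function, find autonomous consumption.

MPC = ΔC/ΔY = (4405.46 − 3023.8)/(5326 − 3380) = 1381.66/1946 = 0.71
a = C − MPC·Y = 3023.8 − 0.71(3380) = 3023.8 − 2399.8 = 624

a = 624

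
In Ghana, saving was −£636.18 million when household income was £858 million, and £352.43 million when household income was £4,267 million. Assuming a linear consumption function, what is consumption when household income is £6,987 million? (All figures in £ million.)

MPS = ΔS/ΔY = (352.43 − (-636.18))/(4267 − 858) = 988.61/3409 = 0.29
MPC = 1 − MPS = 0.71
Autonomous saving = -636.18 − 0.29(858) = -885, so a = 885
C = 885 + 0.71(6987) = 885 + 4960.77 = 5845.77

C = 5845.77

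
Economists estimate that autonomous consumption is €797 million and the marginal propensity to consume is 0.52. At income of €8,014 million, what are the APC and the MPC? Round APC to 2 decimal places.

MPC = 0.52 (the slope of the consumption function)
C = 797 + 0.52(8014) = 4964.28, so APC = 4964.28/8014 = 0.62

APC = 0.62; MPC = 0.52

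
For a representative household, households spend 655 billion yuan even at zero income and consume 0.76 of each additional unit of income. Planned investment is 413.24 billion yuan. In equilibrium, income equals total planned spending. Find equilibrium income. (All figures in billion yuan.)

Y = C + I = 655 + 0.76Y + 413.24
Y − 0.76Y = 1068.24
0.24Y = 1068.24, so Y = 1068.24/0.24 = 4451

Y = 4451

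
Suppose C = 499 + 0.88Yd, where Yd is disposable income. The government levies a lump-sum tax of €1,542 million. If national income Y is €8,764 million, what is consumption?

Yd = Y − T = 8764 − 1542 = 7222
C = 499 + 0.88(7222) = 499 + 6355.36 = 6854.36

C = 6854.36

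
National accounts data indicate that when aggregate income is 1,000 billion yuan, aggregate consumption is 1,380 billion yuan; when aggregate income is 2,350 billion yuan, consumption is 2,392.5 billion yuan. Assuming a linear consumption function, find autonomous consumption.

a = 630

MPC = ΔC/ΔY = (2392.5 − 1380)/(2350 − 1000) = 1012.5/1350 = 0.75
a = C − MPC·Y = 1380 − 0.75(1000) = 1380 − 750 = 630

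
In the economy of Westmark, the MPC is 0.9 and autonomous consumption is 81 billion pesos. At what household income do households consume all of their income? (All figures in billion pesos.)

At break-even, C = Y: 81 + 0.9Y = Y
0.1Y = 81, so Y = 81/0.1 = 810

Y = 810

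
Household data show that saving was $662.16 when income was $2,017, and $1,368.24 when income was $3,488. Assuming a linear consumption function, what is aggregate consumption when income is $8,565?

C = 4759.8

MPS = ΔS/ΔY = (1368.24 − 662.16)/(3488 − 2017) = 706.08/1471 = 0.48
MPC = 1 − MPS = 0.52
Autonomous saving = 662.16 − 0.48(2017) = -306, so a = 306
C = 306 + 0.52(8565) = 306 + 4453.8 = 4759.8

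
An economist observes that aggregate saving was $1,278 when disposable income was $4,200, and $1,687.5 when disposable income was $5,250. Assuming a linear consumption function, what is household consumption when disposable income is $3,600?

MPS = ΔS/ΔY = (1687.5 − 1278)/(5250 − 4200) = 409.5/1050 = 0.39
MPC = 1 − MPS = 0.61
Autonomous saving = 1278 − 0.39(4200) = -360, so a = 360
C = 360 + 0.61(3600) = 360 + 2196 = 2556

C = 2556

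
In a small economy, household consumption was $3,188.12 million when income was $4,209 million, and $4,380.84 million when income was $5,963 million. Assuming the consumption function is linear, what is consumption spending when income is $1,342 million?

C = 1238.56

MPC = (4380.84 − 3188.12)/(5963 − 4209) = 1192.72/1754 = 0.68
a = 3188.12 − 0.68(4209) = 3188.12 − 2862.12 = 326
C = 326 + 0.68(1342) = 326 + 912.56 = 1238.56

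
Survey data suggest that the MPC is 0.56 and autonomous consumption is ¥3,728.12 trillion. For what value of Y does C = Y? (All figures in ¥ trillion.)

Y = 8473

At break-even, C = Y: 3728.12 + 0.56Y = Y
0.44Y = 3728.12, so Y = 3728.12/0.44 = 8473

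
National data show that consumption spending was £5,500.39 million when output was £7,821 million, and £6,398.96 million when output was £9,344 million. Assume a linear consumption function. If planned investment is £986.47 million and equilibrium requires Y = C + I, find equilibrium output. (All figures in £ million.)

MPC = (6398.96 − 5500.39)/(9344 − 7821) = 898.57/1523 = 0.59
a = 5500.39 − 0.59(7821) = 886
Equilibrium: Y = 886 + 0.59Y + 986.47
0.41Y = 1872.47, so Y = 1872.47/0.41 = 4567

Y = 4567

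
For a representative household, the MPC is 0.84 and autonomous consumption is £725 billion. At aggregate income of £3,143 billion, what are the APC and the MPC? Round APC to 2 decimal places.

MPC = 0.84 (the slope of the consumption function)
C = 725 + 0.84(3143) = 3365.12, so APC = 3365.12/3143 = 1.07

APC = 1.07; MPC = 0.84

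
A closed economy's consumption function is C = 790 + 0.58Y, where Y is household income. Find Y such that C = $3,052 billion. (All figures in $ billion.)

Y = 3900

790 + 0.58Y = 3052
0.58Y = 2262, so Y = 2262/0.58 = 3900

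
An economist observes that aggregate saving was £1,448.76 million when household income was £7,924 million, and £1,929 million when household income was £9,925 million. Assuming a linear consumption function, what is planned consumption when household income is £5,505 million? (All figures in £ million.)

C = 4636.8

MPS = ΔS/ΔY = (1929 − 1448.76)/(9925 − 7924) = 480.24/2001 = 0.24
MPC = 1 − MPS = 0.76
Autonomous saving = 1448.76 − 0.24(7924) = -453, so a = 453
C = 453 + 0.76(5505) = 453 + 4183.8 = 4636.8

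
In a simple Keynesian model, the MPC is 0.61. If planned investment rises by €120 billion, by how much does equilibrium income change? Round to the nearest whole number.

ΔY ≈ 308

The multiplier is 1/(1 − MPC) = 1/0.39.
ΔY = 120/0.39 = 307.69 ≈ 308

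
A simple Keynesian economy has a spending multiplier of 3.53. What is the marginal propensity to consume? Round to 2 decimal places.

MPC = 0.72

k = 1/(1 − MPC), so 1 − MPC = 1/k = 1/3.53 = 0.2833
MPC = 1 − 0.2833 = 0.72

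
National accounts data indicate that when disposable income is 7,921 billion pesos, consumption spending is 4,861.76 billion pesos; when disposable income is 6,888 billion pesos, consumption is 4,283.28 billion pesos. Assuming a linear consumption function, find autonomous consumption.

MPC = ΔC/ΔY = (4861.76 − 4283.28)/(7921 − 6888) = 578.48/1033 = 0.56
a = C − MPC·Y = 4283.28 − 0.56(6888) = 4283.28 − 3857.28 = 426

a = 426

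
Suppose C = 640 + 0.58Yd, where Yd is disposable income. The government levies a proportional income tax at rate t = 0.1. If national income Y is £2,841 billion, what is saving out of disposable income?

Yd = (1 − 0.1)(2841) = 0.9(2841) = 2556.9
C = 640 + 0.58(2556.9) = 640 + 1483.002 = 2123.002
S = Yd − C = 2556.9 − 2123.002 = 433.898

S = 433.898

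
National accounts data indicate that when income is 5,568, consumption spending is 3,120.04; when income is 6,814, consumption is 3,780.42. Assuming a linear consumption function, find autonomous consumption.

a = 169

MPC = ΔC/ΔY = (3780.42 − 3120.04)/(6814 − 5568) = 660.38/1246 = 0.53
a = C − MPC·Y = 3120.04 − 0.53(5568) = 3120.04 − 2951.04 = 169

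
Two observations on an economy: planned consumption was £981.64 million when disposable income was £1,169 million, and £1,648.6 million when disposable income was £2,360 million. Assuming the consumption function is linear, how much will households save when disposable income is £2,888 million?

MPC = (1648.6 − 981.64)/(2360 − 1169) = 666.96/1191 = 0.56
a = 981.64 − 0.56(1169) = 981.64 − 654.64 = 327
C = 327 + 0.56(2888) = 1944.28
S = 2888 − 1944.28 = 943.72

S = 943.72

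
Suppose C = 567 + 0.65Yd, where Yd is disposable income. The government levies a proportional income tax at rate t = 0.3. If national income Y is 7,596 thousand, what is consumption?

Yd = (1 − 0.3)(7596) = 0.7(7596) = 5317.2
C = 567 + 0.65(5317.2) = 567 + 3456.18 = 4023.18

C = 4023.18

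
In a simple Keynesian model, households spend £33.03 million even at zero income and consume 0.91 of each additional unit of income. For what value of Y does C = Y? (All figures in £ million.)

At break-even, C = Y: 33.03 + 0.91Y = Y
0.09Y = 33.03, so Y = 33.03/0.09 = 367

Y = 367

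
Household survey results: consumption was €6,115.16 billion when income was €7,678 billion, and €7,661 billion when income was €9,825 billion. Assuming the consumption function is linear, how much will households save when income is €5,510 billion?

MPC = (7661 − 6115.16)/(9825 − 7678) = 1545.84/2147 = 0.72
a = 6115.16 − 0.72(7678) = 6115.16 − 5528.16 = 587
C = 587 + 0.72(5510) = 4554.2
S = 5510 − 4554.2 = 955.8

S = 955.8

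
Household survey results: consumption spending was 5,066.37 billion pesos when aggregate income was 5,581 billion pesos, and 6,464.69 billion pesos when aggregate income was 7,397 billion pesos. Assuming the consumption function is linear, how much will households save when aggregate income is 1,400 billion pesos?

S = -447

MPC = (6464.69 − 5066.37)/(7397 − 5581) = 1398.32/1816 = 0.77
a = 5066.37 − 0.77(5581) = 5066.37 − 4297.37 = 769
C = 769 + 0.77(1400) = 1847
S = 1400 − 1847 = -447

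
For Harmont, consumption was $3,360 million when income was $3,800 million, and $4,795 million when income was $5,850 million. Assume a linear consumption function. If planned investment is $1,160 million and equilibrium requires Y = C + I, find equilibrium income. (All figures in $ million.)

MPC = (4795 − 3360)/(5850 − 3800) = 1435/2050 = 0.7
a = 3360 − 0.7(3800) = 700
Equilibrium: Y = 700 + 0.7Y + 1160
0.3Y = 1860, so Y = 1860/0.3 = 6200

Y = 6200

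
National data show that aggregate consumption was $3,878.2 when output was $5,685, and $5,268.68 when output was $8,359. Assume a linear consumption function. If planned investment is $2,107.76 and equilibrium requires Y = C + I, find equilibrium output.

Y = 6312

MPC = (5268.68 − 3878.2)/(8359 − 5685) = 1390.48/2674 = 0.52
a = 3878.2 − 0.52(5685) = 922
Equilibrium: Y = 922 + 0.52Y + 2107.76
0.48Y = 3029.76, so Y = 3029.76/0.48 = 6312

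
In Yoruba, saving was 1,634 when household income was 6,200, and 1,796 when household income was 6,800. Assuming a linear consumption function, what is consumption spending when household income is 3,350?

MPS = ΔS/ΔY = (1796 − 1634)/(6800 − 6200) = 162/600 = 0.27
MPC = 1 − MPS = 0.73
Autonomous saving = 1634 − 0.27(6200) = -40, so a = 40
C = 40 + 0.73(3350) = 40 + 2445.5 = 2485.5

C = 2485.5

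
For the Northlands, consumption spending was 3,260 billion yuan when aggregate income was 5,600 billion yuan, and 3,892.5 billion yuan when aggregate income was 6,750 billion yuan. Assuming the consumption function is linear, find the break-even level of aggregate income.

Y = 400

MPC = (3892.5 − 3260)/(6750 − 5600) = 632.5/1150 = 0.55
a = 3260 − 0.55(5600) = 3260 − 3080 = 180
Break-even: Y = a/(1−MPC) = 180/0.45 = 400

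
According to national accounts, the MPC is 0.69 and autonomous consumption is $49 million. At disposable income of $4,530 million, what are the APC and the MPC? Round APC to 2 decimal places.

MPC = 0.69 (the slope of the consumption function)
C = 49 + 0.69(4530) = 3174.7, so APC = 3174.7/4530 = 0.70

APC = 0.70; MPC = 0.69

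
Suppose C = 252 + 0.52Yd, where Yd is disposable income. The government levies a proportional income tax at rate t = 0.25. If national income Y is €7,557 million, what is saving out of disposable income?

Yd = (1 − 0.25)(7557) = 0.75(7557) = 5667.75
C = 252 + 0.52(5667.75) = 252 + 2947.23 = 3199.23
S = Yd − C = 5667.75 − 3199.23 = 2468.52

S = 2468.52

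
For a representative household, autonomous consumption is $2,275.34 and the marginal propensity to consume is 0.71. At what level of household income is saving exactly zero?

At break-even, C = Y: 2275.34 + 0.71Y = Y
0.29Y = 2275.34, so Y = 2275.34/0.29 = 7846

Y = 7846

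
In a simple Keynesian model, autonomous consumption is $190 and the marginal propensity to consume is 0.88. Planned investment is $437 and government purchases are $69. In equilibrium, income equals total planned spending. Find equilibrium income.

Y = C + I + G = 190 + 0.88Y + 437 + 69
Y − 0.88Y = 696
0.12Y = 696, so Y = 696/0.12 = 5800

Y = 5800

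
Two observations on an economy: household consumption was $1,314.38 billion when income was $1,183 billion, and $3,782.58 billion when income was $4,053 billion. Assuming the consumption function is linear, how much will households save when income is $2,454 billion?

MPC = (3782.58 − 1314.38)/(4053 − 1183) = 2468.2/2870 = 0.86
a = 1314.38 − 0.86(1183) = 1314.38 − 1017.38 = 297
C = 297 + 0.86(2454) = 2407.44
S = 2454 − 2407.44 = 46.56

S = 46.56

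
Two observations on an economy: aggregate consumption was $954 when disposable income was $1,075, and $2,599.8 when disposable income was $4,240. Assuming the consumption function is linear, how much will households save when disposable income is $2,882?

S = 988.36

MPC = (2599.8 − 954)/(4240 − 1075) = 1645.8/3165 = 0.52
a = 954 − 0.52(1075) = 954 − 559 = 395
C = 395 + 0.52(2882) = 1893.64
S = 2882 − 1893.64 = 988.36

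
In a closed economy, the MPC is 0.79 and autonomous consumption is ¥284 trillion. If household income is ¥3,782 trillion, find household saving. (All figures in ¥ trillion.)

C = 284 + 0.79(3782) = 284 + 2987.78 = 3271.78
S = Y − C = 3782 − 3271.78 = 510.22

S = 510.22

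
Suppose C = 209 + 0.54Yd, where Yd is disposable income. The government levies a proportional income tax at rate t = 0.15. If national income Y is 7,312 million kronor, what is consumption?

C = 3565.208

Yd = (1 − 0.15)(7312) = 0.85(7312) = 6215.2
C = 209 + 0.54(6215.2) = 209 + 3356.208 = 3565.208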